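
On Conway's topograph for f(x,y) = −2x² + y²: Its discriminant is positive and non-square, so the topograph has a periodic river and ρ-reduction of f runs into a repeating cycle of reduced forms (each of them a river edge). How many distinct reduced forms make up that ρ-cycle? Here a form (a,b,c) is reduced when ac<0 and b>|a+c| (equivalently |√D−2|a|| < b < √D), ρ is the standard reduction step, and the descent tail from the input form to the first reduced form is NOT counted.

D = 8, ⌊√D⌋ = 2
descent: ρ → (1,2,-1)  [lands on river]
river: ρ → (-1,2,1)
ρ-cycle length = 2 (tail of 1 descent step not counted)

2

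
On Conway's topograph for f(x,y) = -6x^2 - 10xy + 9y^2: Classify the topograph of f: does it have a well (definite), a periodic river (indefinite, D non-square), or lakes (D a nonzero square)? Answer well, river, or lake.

D = b²−4ac = (-10)² − 4·(-6)·9 = 316
D > 0 non-square ⇒ indefinite ⇒ periodic river

river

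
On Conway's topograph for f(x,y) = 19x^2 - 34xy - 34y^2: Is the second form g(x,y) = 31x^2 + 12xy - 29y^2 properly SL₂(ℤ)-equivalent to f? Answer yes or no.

D₁ = 3740, D₂ = 3740
river cycle of f (length 8): (-34, 34, 19), (19, 42, -26), (-26, 10, 35), (35, 60, -1), (-1, 60, 35), (35, 10, -26), (-26, 42, 19), (19, 34, -34)
river cycle of g (length 10): (-29, 46, 14), (14, 38, -41), (-41, 44, 11), (11, 44, -41), (-41, 38, 14), (14, 46, -29), (-29, 12, 31), (31, 50, -10), (-10, 50, 31), (31, 12, -29)
cycles differ ⇒ inequivalent

no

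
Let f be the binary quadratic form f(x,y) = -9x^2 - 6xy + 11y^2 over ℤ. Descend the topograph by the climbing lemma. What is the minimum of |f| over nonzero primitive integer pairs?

descent: ρ → (11,6,-9)  [lands on river]
river: ρ → (-9,12,8)
river: ρ → (8,20,-1)
river: ρ → (-1,20,8)
river: ρ → (8,12,-9)
river: ρ → (-9,6,11)
river: ρ → (11,16,-4)
river: ρ → (-4,16,11)
closes: descent 1, river 8
min |a| on river = 1

1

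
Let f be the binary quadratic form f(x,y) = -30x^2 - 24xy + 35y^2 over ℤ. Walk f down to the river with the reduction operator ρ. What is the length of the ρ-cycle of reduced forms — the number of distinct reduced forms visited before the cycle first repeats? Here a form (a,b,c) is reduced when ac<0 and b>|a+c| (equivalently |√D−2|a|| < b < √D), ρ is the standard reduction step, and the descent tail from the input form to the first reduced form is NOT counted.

D = 4776, ⌊√D⌋ = 69
descent: ρ → (35,24,-30)  [lands on river]
river: ρ → (-30,36,29)
river: ρ → (29,22,-37)
river: ρ → (-37,52,14)
river: ρ → (14,60,-21)
river: ρ → (-21,66,5)
river: ρ → (5,64,-34)
river: ρ → (-34,4,35)
river: ρ → (35,66,-3)
river: ρ → (-3,66,35)
river: ρ → (35,4,-34)
river: ρ → (-34,64,5)
river: ρ → (5,66,-21)
river: ρ → (-21,60,14)
river: ρ → (14,52,-37)
river: ρ → (-37,22,29)
river: ρ → (29,36,-30)
river: ρ → (-30,24,35)
river: ρ → (35,46,-19)
river: ρ → (-19,68,2)
river: ρ → (2,68,-19)
river: ρ → (-19,46,35)
ρ-cycle length = 22 (tail of 1 descent step not counted)

22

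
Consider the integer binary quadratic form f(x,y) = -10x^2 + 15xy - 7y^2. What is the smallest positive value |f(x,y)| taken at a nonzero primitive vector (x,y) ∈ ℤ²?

translate: b→5 (≡-15 mod 20), so (10,-15,7)→(10,5,2)
flip: (10,5,2)→(2,-5,10)
translate: b→-1 (≡-5 mod 4), so (2,-5,10)→(2,-1,7)
reduced (well bottom): (2,-1,7) with a≤c, −a<b≤a
well minimum |f| = |-2| = 2 (negative-definite)

2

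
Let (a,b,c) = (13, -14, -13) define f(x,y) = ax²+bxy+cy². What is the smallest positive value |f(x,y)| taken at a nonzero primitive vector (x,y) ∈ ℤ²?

descent: ρ → (-13,14,13)  [lands on river]
river: ρ → (13,12,-14)
river: ρ → (-14,16,11)
river: ρ → (11,28,-2)
river: ρ → (-2,28,11)
river: ρ → (11,16,-14)
river: ρ → (-14,12,13)
river: ρ → (13,14,-13)
river: ρ → (-13,12,14)
river: ρ → (14,16,-11)
river: ρ → (-11,28,2)
river: ρ → (2,28,-11)
river: ρ → (-11,16,14)
river: ρ → (14,12,-13)
closes: descent 1, river 14
min |a| on river = 2

2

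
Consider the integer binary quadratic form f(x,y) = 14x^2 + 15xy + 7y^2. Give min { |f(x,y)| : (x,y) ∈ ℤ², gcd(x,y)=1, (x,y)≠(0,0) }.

translate: b→-13 (≡15 mod 28), so (14,15,7)→(14,-13,6)
flip: (14,-13,6)→(6,13,14)
translate: b→1 (≡13 mod 12), so (6,13,14)→(6,1,7)
reduced (well bottom): (6,1,7) with a≤c, −a<b≤a
well minimum = a = 6

6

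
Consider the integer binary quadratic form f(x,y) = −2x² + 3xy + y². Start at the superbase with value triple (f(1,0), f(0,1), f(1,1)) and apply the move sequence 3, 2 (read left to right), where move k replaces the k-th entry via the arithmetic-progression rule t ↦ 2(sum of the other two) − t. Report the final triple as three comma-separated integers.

start (-2,1,2) = (f(1,0),f(0,1),f(1,1))
replace slot 3: 2·((-2)+1) − 2 = -4 → (-2,1,-4)
replace slot 2: 2·((-2)+(-4)) − 1 = -13 → (-2,-13,-4)

-2,-13,-4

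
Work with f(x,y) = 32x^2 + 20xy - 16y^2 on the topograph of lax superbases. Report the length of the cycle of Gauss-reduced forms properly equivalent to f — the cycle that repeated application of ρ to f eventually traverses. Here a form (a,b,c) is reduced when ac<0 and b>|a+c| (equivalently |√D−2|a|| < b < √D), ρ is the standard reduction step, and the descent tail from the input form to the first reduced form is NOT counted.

D = 2448, ⌊√D⌋ = 49
river: ρ → (-16,44,8)
river: ρ → (8,36,-36)
river: ρ → (-36,36,8)
river: ρ → (8,44,-16)
river: ρ → (-16,20,32)
river: ρ → (32,44,-4)
river: ρ → (-4,44,32)
river: ρ → (32,20,-16)
ρ-cycle length = 8 (tail of 0 descent steps not counted)

8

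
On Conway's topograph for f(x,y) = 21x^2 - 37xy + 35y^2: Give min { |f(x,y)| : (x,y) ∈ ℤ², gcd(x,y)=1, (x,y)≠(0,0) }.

translate: b→5 (≡-37 mod 42), so (21,-37,35)→(21,5,19)
flip: (21,5,19)→(19,-5,21)
reduced (well bottom): (19,-5,21) with a≤c, −a<b≤a
well minimum = a = 19

19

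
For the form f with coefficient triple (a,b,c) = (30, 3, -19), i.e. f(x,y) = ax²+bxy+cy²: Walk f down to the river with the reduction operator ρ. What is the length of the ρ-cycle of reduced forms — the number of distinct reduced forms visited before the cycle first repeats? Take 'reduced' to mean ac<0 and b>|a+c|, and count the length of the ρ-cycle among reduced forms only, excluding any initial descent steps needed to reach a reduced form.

D = 2289, ⌊√D⌋ = 47
descent: ρ → (-19,35,14)  [lands on river]
river: ρ → (14,21,-33)
river: ρ → (-33,45,2)
river: ρ → (2,47,-10)
river: ρ → (-10,33,30)
river: ρ → (30,27,-13)
river: ρ → (-13,25,32)
river: ρ → (32,39,-6)
river: ρ → (-6,45,11)
river: ρ → (11,43,-10)
river: ρ → (-10,37,23)
river: ρ → (23,9,-24)
river: ρ → (-24,39,8)
river: ρ → (8,41,-19)
ρ-cycle length = 14 (tail of 1 descent step not counted)

14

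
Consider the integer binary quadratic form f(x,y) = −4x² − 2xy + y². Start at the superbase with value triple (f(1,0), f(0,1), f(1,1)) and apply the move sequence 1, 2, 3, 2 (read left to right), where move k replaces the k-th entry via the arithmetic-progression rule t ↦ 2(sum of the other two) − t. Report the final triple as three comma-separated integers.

start (-4,1,-5) = (f(1,0),f(0,1),f(1,1))
replace slot 1: 2·(1+(-5)) − (-4) = -4 → (-4,1,-5)
replace slot 2: 2·((-4)+(-5)) − 1 = -19 → (-4,-19,-5)
replace slot 3: 2·((-4)+(-19)) − (-5) = -41 → (-4,-19,-41)
replace slot 2: 2·((-4)+(-41)) − (-19) = -71 → (-4,-71,-41)

-4,-71,-41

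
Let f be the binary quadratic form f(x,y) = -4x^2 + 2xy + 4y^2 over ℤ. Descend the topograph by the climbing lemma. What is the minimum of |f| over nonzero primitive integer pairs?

river: ρ → (4,6,-2)
river: ρ → (-2,6,4)
river: ρ → (4,2,-4)
river: ρ → (-4,6,2)
river: ρ → (2,6,-4)
river: ρ → (-4,2,4)
closes: descent 0, river 6
min |a| on river = 2

2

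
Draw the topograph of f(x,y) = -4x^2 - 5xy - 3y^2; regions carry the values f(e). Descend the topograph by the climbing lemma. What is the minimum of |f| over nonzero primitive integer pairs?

translate: b→-3 (≡5 mod 8), so (4,5,3)→(4,-3,2)
flip: (4,-3,2)→(2,3,4)
translate: b→-1 (≡3 mod 4), so (2,3,4)→(2,-1,3)
reduced (well bottom): (2,-1,3) with a≤c, −a<b≤a
well minimum |f| = |-2| = 2 (negative-definite)

2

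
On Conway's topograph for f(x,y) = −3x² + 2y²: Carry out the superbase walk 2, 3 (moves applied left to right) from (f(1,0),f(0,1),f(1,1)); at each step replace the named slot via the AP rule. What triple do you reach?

start (-3,2,-1) = (f(1,0),f(0,1),f(1,1))
replace slot 2: 2·((-3)+(-1)) − 2 = -10 → (-3,-10,-1)
replace slot 3: 2·((-3)+(-10)) − (-1) = -25 → (-3,-10,-25)

-3,-10,-25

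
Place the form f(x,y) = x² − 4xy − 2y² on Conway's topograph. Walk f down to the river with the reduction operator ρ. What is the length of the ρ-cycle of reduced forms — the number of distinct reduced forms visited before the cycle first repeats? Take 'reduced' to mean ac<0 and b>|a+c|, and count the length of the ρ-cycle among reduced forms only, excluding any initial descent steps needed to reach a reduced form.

D = 24, ⌊√D⌋ = 4
descent: ρ → (-2,4,1)  [lands on river]
river: ρ → (1,4,-2)
ρ-cycle length = 2 (tail of 1 descent step not counted)

2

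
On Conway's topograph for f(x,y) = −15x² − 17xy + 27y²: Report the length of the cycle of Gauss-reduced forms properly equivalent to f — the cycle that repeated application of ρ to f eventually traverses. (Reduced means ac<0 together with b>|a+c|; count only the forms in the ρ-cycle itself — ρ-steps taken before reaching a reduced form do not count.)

D = 1909, ⌊√D⌋ = 43
descent: ρ → (27,17,-15)  [lands on river]
river: ρ → (-15,43,1)
river: ρ → (1,43,-15)
river: ρ → (-15,17,27)
river: ρ → (27,37,-5)
river: ρ → (-5,43,3)
river: ρ → (3,41,-19)
river: ρ → (-19,35,9)
river: ρ → (9,37,-15)
river: ρ → (-15,23,23)
river: ρ → (23,23,-15)
river: ρ → (-15,37,9)
river: ρ → (9,35,-19)
river: ρ → (-19,41,3)
river: ρ → (3,43,-5)
river: ρ → (-5,37,27)
ρ-cycle length = 16 (tail of 1 descent step not counted)

16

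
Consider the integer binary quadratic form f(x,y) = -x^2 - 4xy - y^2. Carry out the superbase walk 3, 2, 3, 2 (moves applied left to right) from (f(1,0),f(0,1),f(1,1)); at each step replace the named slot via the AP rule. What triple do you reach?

start (-1,-1,-6) = (f(1,0),f(0,1),f(1,1))
replace slot 3: 2·((-1)+(-1)) − (-6) = 2 → (-1,-1,2)
replace slot 2: 2·((-1)+2) − (-1) = 3 → (-1,3,2)
replace slot 3: 2·((-1)+3) − 2 = 2 → (-1,3,2)
replace slot 2: 2·((-1)+2) − 3 = -1 → (-1,-1,2)

-1,-1,2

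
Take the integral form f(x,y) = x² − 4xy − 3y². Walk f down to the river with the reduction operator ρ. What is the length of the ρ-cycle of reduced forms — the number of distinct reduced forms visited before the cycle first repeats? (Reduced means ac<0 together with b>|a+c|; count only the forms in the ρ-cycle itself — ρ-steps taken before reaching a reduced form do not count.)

D = 28, ⌊√D⌋ = 5
descent: ρ → (-3,4,1)  [lands on river]
river: ρ → (1,4,-3)
river: ρ → (-3,2,2)
river: ρ → (2,2,-3)
ρ-cycle length = 4 (tail of 1 descent step not counted)

4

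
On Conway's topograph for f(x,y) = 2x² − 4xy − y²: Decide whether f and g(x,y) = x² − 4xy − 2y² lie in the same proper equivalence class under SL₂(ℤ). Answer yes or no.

D₁ = 24, D₂ = 24
river cycle of f (length 2): (-1, 4, 2), (2, 4, -1)
river cycle of g (length 2): (-2, 4, 1), (1, 4, -2)
cycles differ ⇒ inequivalent

no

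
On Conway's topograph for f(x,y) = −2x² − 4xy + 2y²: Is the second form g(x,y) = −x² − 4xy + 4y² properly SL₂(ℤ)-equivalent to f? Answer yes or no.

D₁ = 32, D₂ = 32
river cycle of f (length 2): (2, 4, -2), (-2, 4, 2)
river cycle of g (length 2): (4, 4, -1), (-1, 4, 4)
cycles differ ⇒ inequivalent

no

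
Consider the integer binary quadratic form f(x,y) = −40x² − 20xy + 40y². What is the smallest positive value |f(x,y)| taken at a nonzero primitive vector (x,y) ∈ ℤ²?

descent: ρ → (40,20,-40)  [lands on river]
river: ρ → (-40,60,20)
river: ρ → (20,60,-40)
river: ρ → (-40,20,40)
river: ρ → (40,60,-20)
river: ρ → (-20,60,40)
closes: descent 1, river 6
min |a| on river = 20

20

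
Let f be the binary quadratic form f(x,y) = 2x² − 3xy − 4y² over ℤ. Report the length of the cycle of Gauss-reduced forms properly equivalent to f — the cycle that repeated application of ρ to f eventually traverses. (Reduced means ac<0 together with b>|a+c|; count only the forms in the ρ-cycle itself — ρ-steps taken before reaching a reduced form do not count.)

D = 41, ⌊√D⌋ = 6
descent: ρ → (-4,3,2)  [lands on river]
river: ρ → (2,5,-2)
river: ρ → (-2,3,4)
river: ρ → (4,5,-1)
river: ρ → (-1,5,4)
river: ρ → (4,3,-2)
river: ρ → (-2,5,2)
river: ρ → (2,3,-4)
river: ρ → (-4,5,1)
river: ρ → (1,5,-4)
ρ-cycle length = 10 (tail of 1 descent step not counted)

10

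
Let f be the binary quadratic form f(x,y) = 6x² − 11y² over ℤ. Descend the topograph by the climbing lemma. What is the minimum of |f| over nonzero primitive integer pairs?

descent: ρ → (-11,0,6)
descent: ρ → (6,12,-5)  [lands on river]
river: ρ → (-5,8,10)
river: ρ → (10,12,-3)
river: ρ → (-3,12,10)
river: ρ → (10,8,-5)
river: ρ → (-5,12,6)
closes: descent 2, river 6
min |a| on river = 3

3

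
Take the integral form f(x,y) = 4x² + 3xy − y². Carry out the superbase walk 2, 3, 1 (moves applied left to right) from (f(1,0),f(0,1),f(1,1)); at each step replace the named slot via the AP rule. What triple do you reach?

start (4,-1,6) = (f(1,0),f(0,1),f(1,1))
replace slot 2: 2·(4+6) − (-1) = 21 → (4,21,6)
replace slot 3: 2·(4+21) − 6 = 44 → (4,21,44)
replace slot 1: 2·(21+44) − 4 = 126 → (126,21,44)

126,21,44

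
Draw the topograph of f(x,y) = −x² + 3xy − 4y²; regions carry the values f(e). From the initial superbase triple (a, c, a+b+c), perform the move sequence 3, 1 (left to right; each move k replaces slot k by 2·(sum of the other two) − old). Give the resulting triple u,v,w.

start (-1,-4,-2) = (f(1,0),f(0,1),f(1,1))
replace slot 3: 2·((-1)+(-4)) − (-2) = -8 → (-1,-4,-8)
replace slot 1: 2·((-4)+(-8)) − (-1) = -23 → (-23,-4,-8)

-23,-4,-8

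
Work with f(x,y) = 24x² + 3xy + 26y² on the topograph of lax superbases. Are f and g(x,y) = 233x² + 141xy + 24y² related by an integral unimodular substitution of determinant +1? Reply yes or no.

D₁ = -2487, D₂ = -2487
f: reduced (well bottom): (24,3,26) with a≤c, −a<b≤a
g: flip: (233,141,24)→(24,-141,233)
g: translate: b→3 (≡-141 mod 48), so (24,-141,233)→(24,3,26)
g: reduced (well bottom): (24,3,26) with a≤c, −a<b≤a
reduced forms (24, 3, 26) vs (24, 3, 26) ⇒ equivalent

yes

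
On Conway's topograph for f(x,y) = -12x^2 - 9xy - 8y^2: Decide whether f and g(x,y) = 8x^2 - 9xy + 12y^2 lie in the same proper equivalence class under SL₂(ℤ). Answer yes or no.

D₁ = -303, D₂ = -303
f is negative-definite; reduce −f:
−f: flip: (12,9,8)→(8,-9,12)
−f: translate: b→7 (≡-9 mod 16), so (8,-9,12)→(8,7,11)
−f: reduced (well bottom): (8,7,11) with a≤c, −a<b≤a
flip sign back: reduced form of f is (-8,-7,-11)
g: translate: b→7 (≡-9 mod 16), so (8,-9,12)→(8,7,11)
g: reduced (well bottom): (8,7,11) with a≤c, −a<b≤a
reduced forms (-8, -7, -11) vs (8, 7, 11) ⇒ inequivalent

no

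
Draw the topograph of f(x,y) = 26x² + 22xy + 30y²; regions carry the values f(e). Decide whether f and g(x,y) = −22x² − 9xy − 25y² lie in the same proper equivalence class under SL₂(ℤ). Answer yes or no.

D₁ = -2636, D₂ = -2119
discriminants differ ⇒ not SL₂(ℤ)-equivalent

no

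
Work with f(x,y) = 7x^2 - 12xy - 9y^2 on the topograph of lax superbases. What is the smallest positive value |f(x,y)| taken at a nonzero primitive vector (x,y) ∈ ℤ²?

descent: ρ → (-9,12,7)  [lands on river]
river: ρ → (7,16,-5)
river: ρ → (-5,14,10)
river: ρ → (10,6,-9)
closes: descent 1, river 4
min |a| on river = 5

5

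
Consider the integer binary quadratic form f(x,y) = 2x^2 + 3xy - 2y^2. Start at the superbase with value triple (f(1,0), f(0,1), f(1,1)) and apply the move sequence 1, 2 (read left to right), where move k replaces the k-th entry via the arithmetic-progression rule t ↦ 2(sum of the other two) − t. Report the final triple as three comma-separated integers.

start (2,-2,3) = (f(1,0),f(0,1),f(1,1))
replace slot 1: 2·((-2)+3) − 2 = 0 → (0,-2,3)
replace slot 2: 2·(0+3) − (-2) = 8 → (0,8,3)

0,8,3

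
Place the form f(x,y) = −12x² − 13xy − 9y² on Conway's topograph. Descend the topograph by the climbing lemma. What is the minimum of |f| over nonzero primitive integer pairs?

translate: b→-11 (≡13 mod 24), so (12,13,9)→(12,-11,8)
flip: (12,-11,8)→(8,11,12)
translate: b→-5 (≡11 mod 16), so (8,11,12)→(8,-5,9)
reduced (well bottom): (8,-5,9) with a≤c, −a<b≤a
well minimum |f| = |-8| = 8 (negative-definite)

8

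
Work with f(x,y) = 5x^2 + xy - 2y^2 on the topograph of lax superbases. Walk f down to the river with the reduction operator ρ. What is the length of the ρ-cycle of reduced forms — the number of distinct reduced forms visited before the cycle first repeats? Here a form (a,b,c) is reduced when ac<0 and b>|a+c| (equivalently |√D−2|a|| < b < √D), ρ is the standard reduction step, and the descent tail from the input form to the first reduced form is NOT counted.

D = 41, ⌊√D⌋ = 6
descent: ρ → (-2,3,4)  [lands on river]
river: ρ → (4,5,-1)
river: ρ → (-1,5,4)
river: ρ → (4,3,-2)
river: ρ → (-2,5,2)
river: ρ → (2,3,-4)
river: ρ → (-4,5,1)
river: ρ → (1,5,-4)
river: ρ → (-4,3,2)
river: ρ → (2,5,-2)
ρ-cycle length = 10 (tail of 1 descent step not counted)

10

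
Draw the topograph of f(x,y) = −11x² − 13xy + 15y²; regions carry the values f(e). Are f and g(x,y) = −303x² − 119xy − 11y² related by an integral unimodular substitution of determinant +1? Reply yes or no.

D₁ = 829, D₂ = 829
river cycle of f (length 38): (15, 13, -11), (-11, 9, 17), (17, 25, -3), (-3, 23, 25), (25, 27, -1), (-1, 27, 25), (25, 23, -3), (-3, 25, 17), (17, 9, -11), (-11, 13, 15), … (28 more)
river cycle of g (length 38): (-11, 9, 17), (17, 25, -3), (-3, 23, 25), (25, 27, -1), (-1, 27, 25), (25, 23, -3), (-3, 25, 17), (17, 9, -11), (-11, 13, 15), (15, 17, -9), … (28 more)
cycles coincide ⇒ equivalent

yes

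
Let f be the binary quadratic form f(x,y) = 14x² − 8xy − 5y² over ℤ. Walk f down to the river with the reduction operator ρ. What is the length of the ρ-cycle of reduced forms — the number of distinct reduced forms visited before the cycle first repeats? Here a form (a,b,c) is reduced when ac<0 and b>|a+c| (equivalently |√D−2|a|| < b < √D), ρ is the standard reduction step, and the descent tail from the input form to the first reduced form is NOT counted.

D = 344, ⌊√D⌋ = 18
descent: ρ → (-5,18,1)  [lands on river]
river: ρ → (1,18,-5)
river: ρ → (-5,12,10)
river: ρ → (10,8,-7)
river: ρ → (-7,6,11)
river: ρ → (11,16,-2)
river: ρ → (-2,16,11)
river: ρ → (11,6,-7)
river: ρ → (-7,8,10)
river: ρ → (10,12,-5)
ρ-cycle length = 10 (tail of 1 descent step not counted)

10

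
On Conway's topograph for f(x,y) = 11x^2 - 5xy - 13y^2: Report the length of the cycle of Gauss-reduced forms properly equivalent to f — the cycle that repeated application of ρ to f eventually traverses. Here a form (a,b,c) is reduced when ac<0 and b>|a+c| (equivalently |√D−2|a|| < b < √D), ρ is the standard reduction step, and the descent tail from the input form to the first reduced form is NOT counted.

D = 597, ⌊√D⌋ = 24
descent: ρ → (-13,5,11)  [lands on river]
river: ρ → (11,17,-7)
river: ρ → (-7,11,17)
river: ρ → (17,23,-1)
river: ρ → (-1,23,17)
river: ρ → (17,11,-7)
river: ρ → (-7,17,11)
river: ρ → (11,5,-13)
river: ρ → (-13,21,3)
river: ρ → (3,21,-13)
ρ-cycle length = 10 (tail of 1 descent step not counted)

10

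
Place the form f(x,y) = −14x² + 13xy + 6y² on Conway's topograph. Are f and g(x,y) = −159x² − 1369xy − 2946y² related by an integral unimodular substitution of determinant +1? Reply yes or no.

D₁ = 505, D₂ = 505
river cycle of f (length 8): (6, 11, -16), (-16, 21, 1), (1, 21, -16), (-16, 11, 6), (6, 13, -14), (-14, 15, 5), (5, 15, -14), (-14, 13, 6)
river cycle of g (length 8): (-14, 13, 6), (6, 11, -16), (-16, 21, 1), (1, 21, -16), (-16, 11, 6), (6, 13, -14), (-14, 15, 5), (5, 15, -14)
cycles coincide ⇒ equivalent

yes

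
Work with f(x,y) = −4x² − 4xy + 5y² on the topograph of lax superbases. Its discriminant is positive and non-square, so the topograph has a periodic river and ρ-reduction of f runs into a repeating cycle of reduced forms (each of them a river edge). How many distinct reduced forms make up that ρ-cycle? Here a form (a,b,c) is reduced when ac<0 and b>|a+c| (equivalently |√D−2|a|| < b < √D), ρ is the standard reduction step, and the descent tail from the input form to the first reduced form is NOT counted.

D = 96, ⌊√D⌋ = 9
descent: ρ → (5,4,-4)  [lands on river]
river: ρ → (-4,4,5)
river: ρ → (5,6,-3)
river: ρ → (-3,6,5)
ρ-cycle length = 4 (tail of 1 descent step not counted)

4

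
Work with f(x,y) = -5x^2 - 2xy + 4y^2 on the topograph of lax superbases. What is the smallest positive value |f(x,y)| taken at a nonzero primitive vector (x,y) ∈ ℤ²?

descent: ρ → (4,2,-5)  [lands on river]
river: ρ → (-5,8,1)
river: ρ → (1,8,-5)
river: ρ → (-5,2,4)
river: ρ → (4,6,-3)
river: ρ → (-3,6,4)
closes: descent 1, river 6
min |a| on river = 1

1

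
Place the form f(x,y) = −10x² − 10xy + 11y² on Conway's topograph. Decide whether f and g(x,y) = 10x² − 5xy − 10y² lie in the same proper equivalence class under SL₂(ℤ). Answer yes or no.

D₁ = 540, D₂ = 425
discriminants differ ⇒ not SL₂(ℤ)-equivalent

no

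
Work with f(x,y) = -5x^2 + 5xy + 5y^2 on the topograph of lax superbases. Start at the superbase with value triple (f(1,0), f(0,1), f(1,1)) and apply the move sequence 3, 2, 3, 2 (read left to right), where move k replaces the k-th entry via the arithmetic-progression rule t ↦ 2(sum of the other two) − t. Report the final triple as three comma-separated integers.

start (-5,5,5) = (f(1,0),f(0,1),f(1,1))
replace slot 3: 2·((-5)+5) − 5 = -5 → (-5,5,-5)
replace slot 2: 2·((-5)+(-5)) − 5 = -25 → (-5,-25,-5)
replace slot 3: 2·((-5)+(-25)) − (-5) = -55 → (-5,-25,-55)
replace slot 2: 2·((-5)+(-55)) − (-25) = -95 → (-5,-95,-55)

-5,-95,-55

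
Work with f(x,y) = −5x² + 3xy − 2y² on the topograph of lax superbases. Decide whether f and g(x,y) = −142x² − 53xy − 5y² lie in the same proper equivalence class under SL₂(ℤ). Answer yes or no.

D₁ = -31, D₂ = -31
f is negative-definite; reduce −f:
−f: flip: (5,-3,2)→(2,3,5)
−f: translate: b→-1 (≡3 mod 4), so (2,3,5)→(2,-1,4)
−f: reduced (well bottom): (2,-1,4) with a≤c, −a<b≤a
flip sign back: reduced form of f is (-2,1,-4)
g is negative-definite; reduce −g:
−g: flip: (142,53,5)→(5,-53,142)
−g: translate: b→-3 (≡-53 mod 10), so (5,-53,142)→(5,-3,2)
−g: flip: (5,-3,2)→(2,3,5)
−g: translate: b→-1 (≡3 mod 4), so (2,3,5)→(2,-1,4)
−g: reduced (well bottom): (2,-1,4) with a≤c, −a<b≤a
flip sign back: reduced form of g is (-2,1,-4)
reduced forms (-2, 1, -4) vs (-2, 1, -4) ⇒ equivalent

yes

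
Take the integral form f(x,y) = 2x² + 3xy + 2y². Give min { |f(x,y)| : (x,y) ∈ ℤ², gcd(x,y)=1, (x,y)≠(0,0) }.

translate: b→-1 (≡3 mod 4), so (2,3,2)→(2,-1,1)
flip: (2,-1,1)→(1,1,2)
reduced (well bottom): (1,1,2) with a≤c, −a<b≤a
well minimum = a = 1

1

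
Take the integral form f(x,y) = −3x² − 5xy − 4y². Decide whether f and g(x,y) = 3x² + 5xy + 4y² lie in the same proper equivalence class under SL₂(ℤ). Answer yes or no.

D₁ = -23, D₂ = -23
f is negative-definite; reduce −f:
−f: translate: b→-1 (≡5 mod 6), so (3,5,4)→(3,-1,2)
−f: flip: (3,-1,2)→(2,1,3)
−f: reduced (well bottom): (2,1,3) with a≤c, −a<b≤a
flip sign back: reduced form of f is (-2,-1,-3)
g: translate: b→-1 (≡5 mod 6), so (3,5,4)→(3,-1,2)
g: flip: (3,-1,2)→(2,1,3)
g: reduced (well bottom): (2,1,3) with a≤c, −a<b≤a
reduced forms (-2, -1, -3) vs (2, 1, 3) ⇒ inequivalent

no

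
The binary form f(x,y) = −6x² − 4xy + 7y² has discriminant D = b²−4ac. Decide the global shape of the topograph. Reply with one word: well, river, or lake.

D = b²−4ac = (-4)² − 4·(-6)·7 = 184
D > 0 non-square ⇒ indefinite ⇒ periodic river

river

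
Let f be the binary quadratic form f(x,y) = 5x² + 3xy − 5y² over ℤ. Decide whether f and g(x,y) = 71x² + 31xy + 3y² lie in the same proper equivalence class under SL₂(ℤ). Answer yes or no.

D₁ = 109, D₂ = 109
river cycle of f (length 14): (-5, 7, 3), (3, 5, -7), (-7, 9, 1), (1, 9, -7), (-7, 5, 3), (3, 7, -5), (-5, 3, 5), (5, 7, -3), (-3, 5, 7), (7, 9, -1), … (4 more)
river cycle of g (length 14): (3, 5, -7), (-7, 9, 1), (1, 9, -7), (-7, 5, 3), (3, 7, -5), (-5, 3, 5), (5, 7, -3), (-3, 5, 7), (7, 9, -1), (-1, 9, 7), … (4 more)
cycles coincide ⇒ equivalent

yes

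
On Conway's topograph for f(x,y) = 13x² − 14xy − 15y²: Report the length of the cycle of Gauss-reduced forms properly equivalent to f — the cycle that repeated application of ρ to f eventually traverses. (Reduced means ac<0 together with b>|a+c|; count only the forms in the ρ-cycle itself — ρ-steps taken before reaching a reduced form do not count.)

D = 976, ⌊√D⌋ = 31
descent: ρ → (-15,14,13)  [lands on river]
river: ρ → (13,12,-16)
river: ρ → (-16,20,9)
river: ρ → (9,16,-20)
river: ρ → (-20,24,5)
river: ρ → (5,26,-15)
river: ρ → (-15,4,16)
river: ρ → (16,28,-3)
river: ρ → (-3,26,25)
river: ρ → (25,24,-4)
river: ρ → (-4,24,25)
river: ρ → (25,26,-3)
river: ρ → (-3,28,16)
river: ρ → (16,4,-15)
river: ρ → (-15,26,5)
river: ρ → (5,24,-20)
river: ρ → (-20,16,9)
river: ρ → (9,20,-16)
river: ρ → (-16,12,13)
river: ρ → (13,14,-15)
river: ρ → (-15,16,12)
river: ρ → (12,8,-19)
river: ρ → (-19,30,1)
river: ρ → (1,30,-19)
river: ρ → (-19,8,12)
river: ρ → (12,16,-15)
ρ-cycle length = 26 (tail of 1 descent step not counted)

26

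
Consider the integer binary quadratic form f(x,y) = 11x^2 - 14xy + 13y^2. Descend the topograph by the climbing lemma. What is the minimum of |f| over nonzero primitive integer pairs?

translate: b→8 (≡-14 mod 22), so (11,-14,13)→(11,8,10)
flip: (11,8,10)→(10,-8,11)
reduced (well bottom): (10,-8,11) with a≤c, −a<b≤a
well minimum = a = 10

10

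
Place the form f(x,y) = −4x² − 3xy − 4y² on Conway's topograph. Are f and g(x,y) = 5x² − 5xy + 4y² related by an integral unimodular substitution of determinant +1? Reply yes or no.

D₁ = -55, D₂ = -55
f is negative-definite; reduce −f:
−f: reduced (well bottom): (4,3,4) with a≤c, −a<b≤a
flip sign back: reduced form of f is (-4,-3,-4)
g: translate: b→5 (≡-5 mod 10), so (5,-5,4)→(5,5,4)
g: flip: (5,5,4)→(4,-5,5)
g: translate: b→3 (≡-5 mod 8), so (4,-5,5)→(4,3,4)
g: reduced (well bottom): (4,3,4) with a≤c, −a<b≤a
reduced forms (-4, -3, -4) vs (4, 3, 4) ⇒ inequivalent

no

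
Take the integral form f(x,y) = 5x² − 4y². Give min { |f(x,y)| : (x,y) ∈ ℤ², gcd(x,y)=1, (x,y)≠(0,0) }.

descent: ρ → (-4,8,1)  [lands on river]
river: ρ → (1,8,-4)
closes: descent 1, river 2
min |a| on river = 1

1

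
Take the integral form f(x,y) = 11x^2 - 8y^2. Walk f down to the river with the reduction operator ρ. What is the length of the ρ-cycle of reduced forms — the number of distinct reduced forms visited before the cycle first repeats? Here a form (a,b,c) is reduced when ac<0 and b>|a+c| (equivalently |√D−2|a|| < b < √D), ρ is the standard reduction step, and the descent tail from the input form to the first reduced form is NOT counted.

D = 352, ⌊√D⌋ = 18
descent: ρ → (-8,16,3)  [lands on river]
river: ρ → (3,14,-13)
river: ρ → (-13,12,4)
river: ρ → (4,12,-13)
river: ρ → (-13,14,3)
river: ρ → (3,16,-8)
ρ-cycle length = 6 (tail of 1 descent step not counted)

6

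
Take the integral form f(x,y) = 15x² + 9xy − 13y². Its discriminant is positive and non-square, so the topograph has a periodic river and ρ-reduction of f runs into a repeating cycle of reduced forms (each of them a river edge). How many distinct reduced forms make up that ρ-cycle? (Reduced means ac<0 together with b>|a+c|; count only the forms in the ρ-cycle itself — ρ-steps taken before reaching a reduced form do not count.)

D = 861, ⌊√D⌋ = 29
river: ρ → (-13,17,11)
river: ρ → (11,27,-3)
river: ρ → (-3,27,11)
river: ρ → (11,17,-13)
river: ρ → (-13,9,15)
river: ρ → (15,21,-7)
river: ρ → (-7,21,15)
river: ρ → (15,9,-13)
ρ-cycle length = 8 (tail of 0 descent steps not counted)

8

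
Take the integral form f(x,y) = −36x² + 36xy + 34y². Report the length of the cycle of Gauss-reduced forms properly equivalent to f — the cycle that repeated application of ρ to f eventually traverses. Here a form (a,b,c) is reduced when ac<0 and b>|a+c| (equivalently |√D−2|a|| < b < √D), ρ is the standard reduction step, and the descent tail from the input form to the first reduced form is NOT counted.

D = 6192, ⌊√D⌋ = 78
river: ρ → (34,32,-38)
river: ρ → (-38,44,28)
river: ρ → (28,68,-14)
river: ρ → (-14,72,18)
river: ρ → (18,72,-14)
river: ρ → (-14,68,28)
river: ρ → (28,44,-38)
river: ρ → (-38,32,34)
river: ρ → (34,36,-36)
river: ρ → (-36,36,34)
ρ-cycle length = 10 (tail of 0 descent steps not counted)

10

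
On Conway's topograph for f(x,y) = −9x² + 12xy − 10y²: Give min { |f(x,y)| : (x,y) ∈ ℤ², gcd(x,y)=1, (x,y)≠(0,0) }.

translate: b→6 (≡-12 mod 18), so (9,-12,10)→(9,6,7)
flip: (9,6,7)→(7,-6,9)
reduced (well bottom): (7,-6,9) with a≤c, −a<b≤a
well minimum |f| = |-7| = 7 (negative-definite)

7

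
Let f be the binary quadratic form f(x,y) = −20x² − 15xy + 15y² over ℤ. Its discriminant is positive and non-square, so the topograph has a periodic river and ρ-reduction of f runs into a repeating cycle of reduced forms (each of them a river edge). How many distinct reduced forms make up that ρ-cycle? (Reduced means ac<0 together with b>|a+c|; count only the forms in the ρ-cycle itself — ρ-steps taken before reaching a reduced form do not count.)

D = 1425, ⌊√D⌋ = 37
descent: ρ → (15,15,-20)  [lands on river]
river: ρ → (-20,25,10)
river: ρ → (10,35,-5)
river: ρ → (-5,35,10)
river: ρ → (10,25,-20)
river: ρ → (-20,15,15)
ρ-cycle length = 6 (tail of 1 descent step not counted)

6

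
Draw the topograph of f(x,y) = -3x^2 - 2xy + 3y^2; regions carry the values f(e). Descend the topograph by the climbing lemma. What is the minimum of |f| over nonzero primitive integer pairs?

descent: ρ → (3,2,-3)  [lands on river]
river: ρ → (-3,4,2)
river: ρ → (2,4,-3)
river: ρ → (-3,2,3)
river: ρ → (3,4,-2)
river: ρ → (-2,4,3)
closes: descent 1, river 6
min |a| on river = 2

2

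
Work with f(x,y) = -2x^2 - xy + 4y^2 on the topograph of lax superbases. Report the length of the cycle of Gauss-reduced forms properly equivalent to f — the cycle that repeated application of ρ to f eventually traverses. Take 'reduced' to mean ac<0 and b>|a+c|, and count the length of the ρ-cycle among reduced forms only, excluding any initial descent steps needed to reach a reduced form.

D = 33, ⌊√D⌋ = 5
descent: ρ → (4,1,-2)
descent: ρ → (-2,3,3)  [lands on river]
river: ρ → (3,3,-2)
river: ρ → (-2,5,1)
river: ρ → (1,5,-2)
ρ-cycle length = 4 (tail of 2 descent steps not counted)

4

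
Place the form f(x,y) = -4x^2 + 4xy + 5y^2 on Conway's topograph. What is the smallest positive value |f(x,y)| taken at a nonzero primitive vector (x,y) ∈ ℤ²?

river: ρ → (5,6,-3)
river: ρ → (-3,6,5)
river: ρ → (5,4,-4)
river: ρ → (-4,4,5)
closes: descent 0, river 4
min |a| on river = 3

3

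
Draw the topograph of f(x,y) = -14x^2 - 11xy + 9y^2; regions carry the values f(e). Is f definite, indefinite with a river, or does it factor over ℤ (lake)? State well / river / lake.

D = b²−4ac = (-11)² − 4·(-14)·9 = 625
D = 25² is a perfect square ⇒ form factors over ℤ ⇒ lakes

lake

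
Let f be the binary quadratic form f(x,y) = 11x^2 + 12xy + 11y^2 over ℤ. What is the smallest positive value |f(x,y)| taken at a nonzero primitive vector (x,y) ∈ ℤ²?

translate: b→-10 (≡12 mod 22), so (11,12,11)→(11,-10,10)
flip: (11,-10,10)→(10,10,11)
reduced (well bottom): (10,10,11) with a≤c, −a<b≤a
well minimum = a = 10

10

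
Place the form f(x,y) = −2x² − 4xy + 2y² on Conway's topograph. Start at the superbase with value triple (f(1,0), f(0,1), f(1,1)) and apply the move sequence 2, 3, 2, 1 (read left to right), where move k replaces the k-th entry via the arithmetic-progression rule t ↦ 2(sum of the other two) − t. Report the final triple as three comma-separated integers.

start (-2,2,-4) = (f(1,0),f(0,1),f(1,1))
replace slot 2: 2·((-2)+(-4)) − 2 = -14 → (-2,-14,-4)
replace slot 3: 2·((-2)+(-14)) − (-4) = -28 → (-2,-14,-28)
replace slot 2: 2·((-2)+(-28)) − (-14) = -46 → (-2,-46,-28)
replace slot 1: 2·((-46)+(-28)) − (-2) = -146 → (-146,-46,-28)

-146,-46,-28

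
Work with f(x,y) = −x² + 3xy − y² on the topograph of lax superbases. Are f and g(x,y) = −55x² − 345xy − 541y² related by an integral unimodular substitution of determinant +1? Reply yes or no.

D₁ = 5, D₂ = 5
river cycle of f (length 2): (-1, 1, 1), (1, 1, -1)
river cycle of g (length 2): (-1, 1, 1), (1, 1, -1)
cycles coincide ⇒ equivalent

yes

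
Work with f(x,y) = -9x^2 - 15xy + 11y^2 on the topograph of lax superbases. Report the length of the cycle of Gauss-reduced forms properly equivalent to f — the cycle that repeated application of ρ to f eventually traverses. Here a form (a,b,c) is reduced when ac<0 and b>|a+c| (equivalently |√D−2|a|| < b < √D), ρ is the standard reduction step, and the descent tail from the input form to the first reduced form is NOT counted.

D = 621, ⌊√D⌋ = 24
descent: ρ → (11,15,-9)  [lands on river]
river: ρ → (-9,21,5)
river: ρ → (5,19,-13)
river: ρ → (-13,7,11)
ρ-cycle length = 4 (tail of 1 descent step not counted)

4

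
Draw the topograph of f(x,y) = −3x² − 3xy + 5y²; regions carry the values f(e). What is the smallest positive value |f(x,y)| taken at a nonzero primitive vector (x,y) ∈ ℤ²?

descent: ρ → (5,3,-3)  [lands on river]
river: ρ → (-3,3,5)
river: ρ → (5,7,-1)
river: ρ → (-1,7,5)
closes: descent 1, river 4
min |a| on river = 1

1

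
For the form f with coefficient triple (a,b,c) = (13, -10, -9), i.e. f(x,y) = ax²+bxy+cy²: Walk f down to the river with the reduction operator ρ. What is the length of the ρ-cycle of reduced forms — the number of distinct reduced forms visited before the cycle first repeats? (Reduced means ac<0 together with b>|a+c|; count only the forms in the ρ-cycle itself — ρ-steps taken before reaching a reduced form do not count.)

D = 568, ⌊√D⌋ = 23
descent: ρ → (-9,10,13)  [lands on river]
river: ρ → (13,16,-6)
river: ρ → (-6,20,7)
river: ρ → (7,22,-3)
river: ρ → (-3,20,14)
river: ρ → (14,8,-9)
ρ-cycle length = 6 (tail of 1 descent step not counted)

6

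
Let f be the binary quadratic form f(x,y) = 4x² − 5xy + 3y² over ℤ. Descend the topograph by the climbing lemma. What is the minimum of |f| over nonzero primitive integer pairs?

translate: b→3 (≡-5 mod 8), so (4,-5,3)→(4,3,2)
flip: (4,3,2)→(2,-3,4)
translate: b→1 (≡-3 mod 4), so (2,-3,4)→(2,1,3)
reduced (well bottom): (2,1,3) with a≤c, −a<b≤a
well minimum = a = 2

2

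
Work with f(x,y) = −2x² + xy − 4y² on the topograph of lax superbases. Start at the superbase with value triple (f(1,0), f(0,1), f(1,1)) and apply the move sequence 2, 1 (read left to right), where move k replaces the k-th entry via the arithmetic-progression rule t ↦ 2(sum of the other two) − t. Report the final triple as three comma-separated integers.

start (-2,-4,-5) = (f(1,0),f(0,1),f(1,1))
replace slot 2: 2·((-2)+(-5)) − (-4) = -10 → (-2,-10,-5)
replace slot 1: 2·((-10)+(-5)) − (-2) = -28 → (-28,-10,-5)

-28,-10,-5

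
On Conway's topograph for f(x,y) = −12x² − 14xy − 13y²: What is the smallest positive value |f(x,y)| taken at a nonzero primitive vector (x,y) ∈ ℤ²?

translate: b→-10 (≡14 mod 24), so (12,14,13)→(12,-10,11)
flip: (12,-10,11)→(11,10,12)
reduced (well bottom): (11,10,12) with a≤c, −a<b≤a
well minimum |f| = |-11| = 11 (negative-definite)

11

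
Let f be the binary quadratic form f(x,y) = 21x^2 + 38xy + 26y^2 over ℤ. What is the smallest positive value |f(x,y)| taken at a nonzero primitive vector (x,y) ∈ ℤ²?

translate: b→-4 (≡38 mod 42), so (21,38,26)→(21,-4,9)
flip: (21,-4,9)→(9,4,21)
reduced (well bottom): (9,4,21) with a≤c, −a<b≤a
well minimum = a = 9

9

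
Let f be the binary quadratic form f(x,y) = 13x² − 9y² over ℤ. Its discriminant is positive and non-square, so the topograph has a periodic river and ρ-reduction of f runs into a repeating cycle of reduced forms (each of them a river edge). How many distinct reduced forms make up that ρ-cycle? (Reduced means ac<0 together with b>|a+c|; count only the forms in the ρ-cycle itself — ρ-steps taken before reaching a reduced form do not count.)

D = 468, ⌊√D⌋ = 21
descent: ρ → (-9,18,4)  [lands on river]
river: ρ → (4,14,-17)
river: ρ → (-17,20,1)
river: ρ → (1,20,-17)
river: ρ → (-17,14,4)
river: ρ → (4,18,-9)
ρ-cycle length = 6 (tail of 1 descent step not counted)

6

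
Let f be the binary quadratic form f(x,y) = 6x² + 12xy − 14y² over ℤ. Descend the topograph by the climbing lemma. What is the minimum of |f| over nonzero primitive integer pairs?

river: ρ → (-14,16,4)
river: ρ → (4,16,-14)
river: ρ → (-14,12,6)
river: ρ → (6,12,-14)
closes: descent 0, river 4
min |a| on river = 4

4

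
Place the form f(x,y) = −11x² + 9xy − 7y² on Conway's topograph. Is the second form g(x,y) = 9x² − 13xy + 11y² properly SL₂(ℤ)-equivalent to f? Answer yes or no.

D₁ = -227, D₂ = -227
f is negative-definite; reduce −f:
−f: flip: (11,-9,7)→(7,9,11)
−f: translate: b→-5 (≡9 mod 14), so (7,9,11)→(7,-5,9)
−f: reduced (well bottom): (7,-5,9) with a≤c, −a<b≤a
flip sign back: reduced form of f is (-7,5,-9)
g: translate: b→5 (≡-13 mod 18), so (9,-13,11)→(9,5,7)
g: flip: (9,5,7)→(7,-5,9)
g: reduced (well bottom): (7,-5,9) with a≤c, −a<b≤a
reduced forms (-7, 5, -9) vs (7, -5, 9) ⇒ inequivalent

no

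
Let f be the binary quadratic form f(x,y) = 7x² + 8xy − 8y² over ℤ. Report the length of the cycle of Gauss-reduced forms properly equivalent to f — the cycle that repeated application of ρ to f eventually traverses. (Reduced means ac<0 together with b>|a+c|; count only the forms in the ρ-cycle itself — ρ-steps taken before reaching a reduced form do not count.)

D = 288, ⌊√D⌋ = 16
river: ρ → (-8,8,7)
river: ρ → (7,6,-9)
river: ρ → (-9,12,4)
river: ρ → (4,12,-9)
river: ρ → (-9,6,7)
river: ρ → (7,8,-8)
ρ-cycle length = 6 (tail of 0 descent steps not counted)

6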